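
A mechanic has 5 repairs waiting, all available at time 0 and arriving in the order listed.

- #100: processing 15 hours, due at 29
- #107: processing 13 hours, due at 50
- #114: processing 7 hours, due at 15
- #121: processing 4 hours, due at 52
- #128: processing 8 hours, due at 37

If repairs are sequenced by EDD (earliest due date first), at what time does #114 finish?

EDD (increasing due date): #114 #100 #128 #107 #121.
#114: 0→7

7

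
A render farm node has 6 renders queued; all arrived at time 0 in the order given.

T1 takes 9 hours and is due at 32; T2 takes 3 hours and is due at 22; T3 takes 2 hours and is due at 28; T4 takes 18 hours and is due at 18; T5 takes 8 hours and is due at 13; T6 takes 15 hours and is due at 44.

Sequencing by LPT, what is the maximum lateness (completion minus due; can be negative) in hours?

37

LPT (decreasing processing time): T4 T6 T1 T5 T2 T3.
T4: 0→18, due 18, lateness 0
T6: 18→33, due 44, lateness -11
T1: 33→42, due 32, lateness 10
T5: 42→50, due 13, lateness 37
T2: 50→53, due 22, lateness 31
T3: 53→55, due 28, lateness 27
Maximum = 37.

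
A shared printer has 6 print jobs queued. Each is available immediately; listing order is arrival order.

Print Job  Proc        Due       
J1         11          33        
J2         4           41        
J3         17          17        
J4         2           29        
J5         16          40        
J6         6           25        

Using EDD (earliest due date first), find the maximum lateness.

EDD (increasing due date): J3 J6 J4 J1 J5 J2.
J3: 0→17, due 17, lateness 0
J6: 17→23, due 25, lateness -2
J4: 23→25, due 29, lateness -4
J1: 25→36, due 33, lateness 3
J5: 36→52, due 40, lateness 12
J2: 52→56, due 41, lateness 15
Maximum = 15.

15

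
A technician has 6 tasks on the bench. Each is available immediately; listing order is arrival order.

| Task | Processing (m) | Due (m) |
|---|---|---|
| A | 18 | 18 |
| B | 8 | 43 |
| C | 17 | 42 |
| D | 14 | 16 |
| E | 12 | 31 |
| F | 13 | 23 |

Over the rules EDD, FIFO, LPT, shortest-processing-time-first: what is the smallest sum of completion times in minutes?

EDD (increasing due date): D A F E C B.
D: 0→14
A: 14→32
F: 32→45
E: 45→57
C: 57→74
B: 74→82
Sum = 14+32+45+57+74+82 = 304.
FIFO (arrival order): A B C D E F.
A: 0→18
B: 18→26
C: 26→43
D: 43→57
E: 57→69
F: 69→82
Sum = 18+26+43+57+69+82 = 295.
LPT (decreasing processing time): A C D F E B.
A: 0→18
C: 18→35
D: 35→49
F: 49→62
E: 62→74
B: 74→82
Sum = 18+35+49+62+74+82 = 320.
SPT (increasing processing time): B E F D C A.
B: 0→8
E: 8→20
F: 20→33
D: 33→47
C: 47→64
A: 64→82
Sum = 8+20+33+47+64+82 = 254.
EDD 304, FIFO 295, LPT 320, SPT 254 → minimum 254.

254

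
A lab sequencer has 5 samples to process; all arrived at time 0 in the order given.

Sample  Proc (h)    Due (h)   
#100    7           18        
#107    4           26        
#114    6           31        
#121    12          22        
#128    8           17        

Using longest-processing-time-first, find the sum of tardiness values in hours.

25

LPT (decreasing processing time): #121 #128 #100 #114 #107.
#121: 0→12, due 22, tardiness 0
#128: 12→20, due 17, tardiness 3
#100: 20→27, due 18, tardiness 9
#114: 27→33, due 31, tardiness 2
#107: 33→37, due 26, tardiness 11
Sum = 0+3+9+2+11 = 25.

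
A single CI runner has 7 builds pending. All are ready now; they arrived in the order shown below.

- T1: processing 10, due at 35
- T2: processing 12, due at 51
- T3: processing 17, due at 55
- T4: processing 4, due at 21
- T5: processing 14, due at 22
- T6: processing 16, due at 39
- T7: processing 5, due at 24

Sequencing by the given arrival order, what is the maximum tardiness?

54

FIFO (arrival order): T1 T2 T3 T4 T5 T6 T7.
T1: 0→10, due 35, tardiness 0
T2: 10→22, due 51, tardiness 0
T3: 22→39, due 55, tardiness 0
T4: 39→43, due 21, tardiness 22
T5: 43→57, due 22, tardiness 35
T6: 57→73, due 39, tardiness 34
T7: 73→78, due 24, tardiness 54
Maximum = 54.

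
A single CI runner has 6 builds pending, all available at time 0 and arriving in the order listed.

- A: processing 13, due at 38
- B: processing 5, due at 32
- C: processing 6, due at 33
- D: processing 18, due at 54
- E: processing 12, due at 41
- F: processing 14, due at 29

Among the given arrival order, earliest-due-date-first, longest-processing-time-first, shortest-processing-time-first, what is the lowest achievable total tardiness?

23

FIFO (arrival order): A B C D E F.
A: 0→13, due 38, tardiness 0
B: 13→18, due 32, tardiness 0
C: 18→24, due 33, tardiness 0
D: 24→42, due 54, tardiness 0
E: 42→54, due 41, tardiness 13
F: 54→68, due 29, tardiness 39
Sum = 0+0+0+0+13+39 = 52.
EDD (increasing due date): F B C A E D.
F: 0→14, due 29, tardiness 0
B: 14→19, due 32, tardiness 0
C: 19→25, due 33, tardiness 0
A: 25→38, due 38, tardiness 0
E: 38→50, due 41, tardiness 9
D: 50→68, due 54, tardiness 14
Sum = 0+0+0+0+9+14 = 23.
LPT (decreasing processing time): D F A E C B.
D: 0→18, due 54, tardiness 0
F: 18→32, due 29, tardiness 3
A: 32→45, due 38, tardiness 7
E: 45→57, due 41, tardiness 16
C: 57→63, due 33, tardiness 30
B: 63→68, due 32, tardiness 36
Sum = 0+3+7+16+30+36 = 92.
SPT (increasing processing time): B C E A F D.
B: 0→5, due 32, tardiness 0
C: 5→11, due 33, tardiness 0
E: 11→23, due 41, tardiness 0
A: 23→36, due 38, tardiness 0
F: 36→50, due 29, tardiness 21
D: 50→68, due 54, tardiness 14
Sum = 0+0+0+0+21+14 = 35.
FIFO 52, EDD 23, LPT 92, SPT 35 → minimum 23.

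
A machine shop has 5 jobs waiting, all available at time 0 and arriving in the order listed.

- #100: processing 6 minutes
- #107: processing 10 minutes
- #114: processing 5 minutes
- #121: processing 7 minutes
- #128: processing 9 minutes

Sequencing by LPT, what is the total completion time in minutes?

LPT (decreasing processing time): #107 #128 #121 #100 #114.
#107: 0→10
#128: 10→19
#121: 19→26
#100: 26→32
#114: 32→37
Sum = 10+19+26+32+37 = 124.

124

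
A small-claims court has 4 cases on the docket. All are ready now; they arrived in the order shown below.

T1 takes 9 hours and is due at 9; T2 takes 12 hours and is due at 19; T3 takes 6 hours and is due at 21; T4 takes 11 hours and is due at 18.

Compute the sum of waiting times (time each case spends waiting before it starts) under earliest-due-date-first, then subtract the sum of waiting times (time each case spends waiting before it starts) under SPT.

14

EDD (increasing due date): T1 T4 T2 T3.
T1: waits 0, runs 0→9
T4: waits 9, runs 9→20
T2: waits 20, runs 20→32
T3: waits 32, runs 32→38
Sum = 0+9+20+32 = 61.
SPT (increasing processing time): T3 T1 T4 T2.
T3: waits 0, runs 0→6
T1: waits 6, runs 6→15
T4: waits 15, runs 15→26
T2: waits 26, runs 26→38
Sum = 0+6+15+26 = 47.
Difference = 61 − 47 = 14.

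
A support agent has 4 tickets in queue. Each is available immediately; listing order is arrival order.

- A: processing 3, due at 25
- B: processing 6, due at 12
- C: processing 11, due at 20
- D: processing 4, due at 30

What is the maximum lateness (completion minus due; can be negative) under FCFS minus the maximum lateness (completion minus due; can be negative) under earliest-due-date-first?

FIFO (arrival order): A B C D.
A: 0→3, due 25, lateness -22
B: 3→9, due 12, lateness -3
C: 9→20, due 20, lateness 0
D: 20→24, due 30, lateness -6
Maximum = 0.
EDD (increasing due date): B C A D.
B: 0→6, due 12, lateness -6
C: 6→17, due 20, lateness -3
A: 17→20, due 25, lateness -5
D: 20→24, due 30, lateness -6
Maximum = -3.
Difference = 0 − -3 = 3.

3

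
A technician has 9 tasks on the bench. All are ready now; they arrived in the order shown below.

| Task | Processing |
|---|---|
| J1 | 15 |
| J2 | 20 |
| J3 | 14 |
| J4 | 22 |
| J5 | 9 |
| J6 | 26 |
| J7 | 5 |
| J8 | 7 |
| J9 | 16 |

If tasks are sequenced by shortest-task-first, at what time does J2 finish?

86

SPT (increasing processing time): J7 J8 J5 J3 J1 J9 J2 J4 J6.
J7: 0→5
J8: 5→12
J5: 12→21
J3: 21→35
J1: 35→50
J9: 50→66
J2: 66→86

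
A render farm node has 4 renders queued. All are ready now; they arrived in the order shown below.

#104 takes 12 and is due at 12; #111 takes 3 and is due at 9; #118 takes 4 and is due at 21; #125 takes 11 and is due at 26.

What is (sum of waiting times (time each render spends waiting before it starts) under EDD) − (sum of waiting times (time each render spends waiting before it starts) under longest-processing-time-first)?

-25

EDD (increasing due date): #111 #104 #118 #125.
#111: waits 0, runs 0→3
#104: waits 3, runs 3→15
#118: waits 15, runs 15→19
#125: waits 19, runs 19→30
Sum = 0+3+15+19 = 37.
LPT (decreasing processing time): #104 #125 #118 #111.
#104: waits 0, runs 0→12
#125: waits 12, runs 12→23
#118: waits 23, runs 23→27
#111: waits 27, runs 27→30
Sum = 0+12+23+27 = 62.
Difference = 37 − 62 = -25.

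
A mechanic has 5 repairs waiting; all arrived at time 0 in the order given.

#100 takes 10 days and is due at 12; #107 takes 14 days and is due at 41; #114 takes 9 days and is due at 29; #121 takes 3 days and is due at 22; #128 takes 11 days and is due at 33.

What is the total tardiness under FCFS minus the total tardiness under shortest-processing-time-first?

16

FIFO (arrival order): #100 #107 #114 #121 #128.
#100: 0→10, due 12, tardiness 0
#107: 10→24, due 41, tardiness 0
#114: 24→33, due 29, tardiness 4
#121: 33→36, due 22, tardiness 14
#128: 36→47, due 33, tardiness 14
Sum = 0+0+4+14+14 = 32.
SPT (increasing processing time): #121 #114 #100 #128 #107.
#121: 0→3, due 22, tardiness 0
#114: 3→12, due 29, tardiness 0
#100: 12→22, due 12, tardiness 10
#128: 22→33, due 33, tardiness 0
#107: 33→47, due 41, tardiness 6
Sum = 0+0+10+0+6 = 16.
Difference = 32 − 16 = 16.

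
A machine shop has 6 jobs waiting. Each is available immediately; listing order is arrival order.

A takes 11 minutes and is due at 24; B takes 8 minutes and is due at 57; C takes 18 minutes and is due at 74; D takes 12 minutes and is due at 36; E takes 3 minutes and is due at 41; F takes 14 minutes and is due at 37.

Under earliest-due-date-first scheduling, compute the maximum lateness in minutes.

0

EDD (increasing due date): A D F E B C.
A: 0→11, due 24, lateness -13
D: 11→23, due 36, lateness -13
F: 23→37, due 37, lateness 0
E: 37→40, due 41, lateness -1
B: 40→48, due 57, lateness -9
C: 48→66, due 74, lateness -8
Maximum = 0.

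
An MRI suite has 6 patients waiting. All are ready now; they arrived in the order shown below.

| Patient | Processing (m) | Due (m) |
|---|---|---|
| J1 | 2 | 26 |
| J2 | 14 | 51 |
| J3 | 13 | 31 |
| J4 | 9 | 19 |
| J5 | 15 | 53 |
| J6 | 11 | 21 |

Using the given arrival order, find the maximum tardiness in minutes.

FIFO (arrival order): J1 J2 J3 J4 J5 J6.
J1: 0→2, due 26, tardiness 0
J2: 2→16, due 51, tardiness 0
J3: 16→29, due 31, tardiness 0
J4: 29→38, due 19, tardiness 19
J5: 38→53, due 53, tardiness 0
J6: 53→64, due 21, tardiness 43
Maximum = 43.

43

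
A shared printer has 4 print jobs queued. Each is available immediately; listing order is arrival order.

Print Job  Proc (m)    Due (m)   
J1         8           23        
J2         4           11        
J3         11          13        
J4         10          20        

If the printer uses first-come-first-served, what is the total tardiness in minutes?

FIFO (arrival order): J1 J2 J3 J4.
J1: 0→8, due 23, tardiness 0
J2: 8→12, due 11, tardiness 1
J3: 12→23, due 13, tardiness 10
J4: 23→33, due 20, tardiness 13
Sum = 0+1+10+13 = 24.

24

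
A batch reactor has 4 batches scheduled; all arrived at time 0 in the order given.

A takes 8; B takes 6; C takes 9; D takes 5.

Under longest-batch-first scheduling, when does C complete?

LPT (decreasing processing time): C A B D.
C: 0→9

9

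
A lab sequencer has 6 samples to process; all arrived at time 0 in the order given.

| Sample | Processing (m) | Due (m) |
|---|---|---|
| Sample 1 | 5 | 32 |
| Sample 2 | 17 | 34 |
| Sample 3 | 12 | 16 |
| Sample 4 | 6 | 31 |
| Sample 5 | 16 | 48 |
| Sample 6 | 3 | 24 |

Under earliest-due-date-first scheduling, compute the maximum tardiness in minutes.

11

EDD (increasing due date): Sample 3 Sample 6 Sample 4 Sample 1 Sample 2 Sample 5.
Sample 3: 0→12, due 16, tardiness 0
Sample 6: 12→15, due 24, tardiness 0
Sample 4: 15→21, due 31, tardiness 0
Sample 1: 21→26, due 32, tardiness 0
Sample 2: 26→43, due 34, tardiness 9
Sample 5: 43→59, due 48, tardiness 11
Maximum = 11.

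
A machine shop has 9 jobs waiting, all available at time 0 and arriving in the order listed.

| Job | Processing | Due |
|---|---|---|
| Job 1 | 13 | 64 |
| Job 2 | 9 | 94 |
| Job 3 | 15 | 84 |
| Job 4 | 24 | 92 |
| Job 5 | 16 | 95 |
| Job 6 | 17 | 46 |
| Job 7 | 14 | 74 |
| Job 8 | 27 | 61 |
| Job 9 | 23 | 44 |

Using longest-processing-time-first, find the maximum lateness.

LPT (decreasing processing time): Job 8 Job 4 Job 9 Job 6 Job 5 Job 3 Job 7 Job 1 Job 2.
Job 8: 0→27, due 61, lateness -34
Job 4: 27→51, due 92, lateness -41
Job 9: 51→74, due 44, lateness 30
Job 6: 74→91, due 46, lateness 45
Job 5: 91→107, due 95, lateness 12
Job 3: 107→122, due 84, lateness 38
Job 7: 122→136, due 74, lateness 62
Job 1: 136→149, due 64, lateness 85
Job 2: 149→158, due 94, lateness 64
Maximum = 85.

85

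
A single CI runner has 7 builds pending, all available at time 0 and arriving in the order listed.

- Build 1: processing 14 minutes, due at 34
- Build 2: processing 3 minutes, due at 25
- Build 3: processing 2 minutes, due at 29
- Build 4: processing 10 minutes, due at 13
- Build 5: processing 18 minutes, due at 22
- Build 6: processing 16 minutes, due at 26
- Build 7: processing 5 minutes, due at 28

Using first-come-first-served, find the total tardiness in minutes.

118

FIFO (arrival order): Build 1 Build 2 Build 3 Build 4 Build 5 Build 6 Build 7.
Build 1: 0→14, due 34, tardiness 0
Build 2: 14→17, due 25, tardiness 0
Build 3: 17→19, due 29, tardiness 0
Build 4: 19→29, due 13, tardiness 16
Build 5: 29→47, due 22, tardiness 25
Build 6: 47→63, due 26, tardiness 37
Build 7: 63→68, due 28, tardiness 40
Sum = 0+0+0+16+25+37+40 = 118.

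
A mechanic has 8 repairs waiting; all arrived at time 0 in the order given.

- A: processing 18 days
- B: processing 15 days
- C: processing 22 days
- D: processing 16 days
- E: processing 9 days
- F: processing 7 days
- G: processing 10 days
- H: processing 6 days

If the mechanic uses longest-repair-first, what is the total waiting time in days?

457

LPT (decreasing processing time): C A D B G E F H.
C: waits 0, runs 0→22
A: waits 22, runs 22→40
D: waits 40, runs 40→56
B: waits 56, runs 56→71
G: waits 71, runs 71→81
E: waits 81, runs 81→90
F: waits 90, runs 90→97
H: waits 97, runs 97→103
Sum = 0+22+40+56+71+81+90+97 = 457.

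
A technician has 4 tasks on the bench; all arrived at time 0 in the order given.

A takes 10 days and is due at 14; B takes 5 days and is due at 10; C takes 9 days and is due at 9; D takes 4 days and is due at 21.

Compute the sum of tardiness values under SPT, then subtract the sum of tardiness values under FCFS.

SPT (increasing processing time): D B C A.
D: 0→4, due 21, tardiness 0
B: 4→9, due 10, tardiness 0
C: 9→18, due 9, tardiness 9
A: 18→28, due 14, tardiness 14
Sum = 0+0+9+14 = 23.
FIFO (arrival order): A B C D.
A: 0→10, due 14, tardiness 0
B: 10→15, due 10, tardiness 5
C: 15→24, due 9, tardiness 15
D: 24→28, due 21, tardiness 7
Sum = 0+5+15+7 = 27.
Difference = 23 − 27 = -4.

-4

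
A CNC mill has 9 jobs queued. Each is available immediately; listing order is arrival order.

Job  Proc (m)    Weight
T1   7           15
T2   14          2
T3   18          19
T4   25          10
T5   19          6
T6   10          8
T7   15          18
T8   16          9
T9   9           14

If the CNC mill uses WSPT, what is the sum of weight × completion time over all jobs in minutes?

4945

WSPT (decreasing weight/processing-time ratio): T1 T9 T7 T3 T6 T8 T4 T5 T2.
T1: finishes 7, weight 15, w·C = 105
T9: finishes 16, weight 14, w·C = 224
T7: finishes 31, weight 18, w·C = 558
T3: finishes 49, weight 19, w·C = 931
T6: finishes 59, weight 8, w·C = 472
T8: finishes 75, weight 9, w·C = 675
T4: finishes 100, weight 10, w·C = 1000
T5: finishes 119, weight 6, w·C = 714
T2: finishes 133, weight 2, w·C = 266
Sum = 105+224+558+931+472+675+1000+714+266 = 4945.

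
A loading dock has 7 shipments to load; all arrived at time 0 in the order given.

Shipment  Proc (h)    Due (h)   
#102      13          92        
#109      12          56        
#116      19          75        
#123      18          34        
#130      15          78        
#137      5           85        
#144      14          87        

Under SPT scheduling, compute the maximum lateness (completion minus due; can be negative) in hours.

43

SPT (increasing processing time): #137 #109 #102 #144 #130 #123 #116.
#137: 0→5, due 85, lateness -80
#109: 5→17, due 56, lateness -39
#102: 17→30, due 92, lateness -62
#144: 30→44, due 87, lateness -43
#130: 44→59, due 78, lateness -19
#123: 59→77, due 34, lateness 43
#116: 77→96, due 75, lateness 21
Maximum = 43.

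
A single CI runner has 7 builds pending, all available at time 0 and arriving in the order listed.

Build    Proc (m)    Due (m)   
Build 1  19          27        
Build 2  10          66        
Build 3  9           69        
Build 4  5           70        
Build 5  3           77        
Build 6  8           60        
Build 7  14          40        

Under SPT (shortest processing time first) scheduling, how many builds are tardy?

2

SPT (increasing processing time): Build 5 Build 4 Build 6 Build 3 Build 2 Build 7 Build 1.
Build 5: 0→3, due 77, tardiness 0
Build 4: 3→8, due 70, tardiness 0
Build 6: 8→16, due 60, tardiness 0
Build 3: 16→25, due 69, tardiness 0
Build 2: 25→35, due 66, tardiness 0
Build 7: 35→49, due 40, tardiness 9
Build 1: 49→68, due 27, tardiness 41
Late builds: 2.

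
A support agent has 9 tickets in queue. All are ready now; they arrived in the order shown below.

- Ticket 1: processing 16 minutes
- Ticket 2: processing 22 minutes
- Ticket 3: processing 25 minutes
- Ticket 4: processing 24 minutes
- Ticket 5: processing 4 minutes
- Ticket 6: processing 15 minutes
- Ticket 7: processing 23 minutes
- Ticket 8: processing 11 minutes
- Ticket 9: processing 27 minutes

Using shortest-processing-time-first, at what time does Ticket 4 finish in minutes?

115

SPT (increasing processing time): Ticket 5 Ticket 8 Ticket 6 Ticket 1 Ticket 2 Ticket 7 Ticket 4 Ticket 3 Ticket 9.
Ticket 5: 0→4
Ticket 8: 4→15
Ticket 6: 15→30
Ticket 1: 30→46
Ticket 2: 46→68
Ticket 7: 68→91
Ticket 4: 91→115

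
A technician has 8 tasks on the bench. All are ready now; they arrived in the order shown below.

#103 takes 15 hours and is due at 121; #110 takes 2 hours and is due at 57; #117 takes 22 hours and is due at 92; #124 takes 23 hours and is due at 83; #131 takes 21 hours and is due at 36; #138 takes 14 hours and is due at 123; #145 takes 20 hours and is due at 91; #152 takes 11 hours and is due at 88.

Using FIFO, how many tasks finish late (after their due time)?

FIFO (arrival order): #103 #110 #117 #124 #131 #138 #145 #152.
#103: 0→15, due 121, tardiness 0
#110: 15→17, due 57, tardiness 0
#117: 17→39, due 92, tardiness 0
#124: 39→62, due 83, tardiness 0
#131: 62→83, due 36, tardiness 47
#138: 83→97, due 123, tardiness 0
#145: 97→117, due 91, tardiness 26
#152: 117→128, due 88, tardiness 40
Late tasks: 3.

3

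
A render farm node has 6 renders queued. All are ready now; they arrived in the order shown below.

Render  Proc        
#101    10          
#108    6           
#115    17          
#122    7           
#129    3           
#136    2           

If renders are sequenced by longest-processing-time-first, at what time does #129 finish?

LPT (decreasing processing time): #115 #101 #122 #108 #129 #136.
#115: 0→17
#101: 17→27
#122: 27→34
#108: 34→40
#129: 40→43

43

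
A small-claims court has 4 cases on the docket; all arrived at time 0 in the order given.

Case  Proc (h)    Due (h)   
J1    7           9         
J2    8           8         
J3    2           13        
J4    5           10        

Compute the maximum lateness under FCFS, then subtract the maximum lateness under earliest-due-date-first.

FIFO (arrival order): J1 J2 J3 J4.
J1: 0→7, due 9, lateness -2
J2: 7→15, due 8, lateness 7
J3: 15→17, due 13, lateness 4
J4: 17→22, due 10, lateness 12
Maximum = 12.
EDD (increasing due date): J2 J1 J4 J3.
J2: 0→8, due 8, lateness 0
J1: 8→15, due 9, lateness 6
J4: 15→20, due 10, lateness 10
J3: 20→22, due 13, lateness 9
Maximum = 10.
Difference = 12 − 10 = 2.

2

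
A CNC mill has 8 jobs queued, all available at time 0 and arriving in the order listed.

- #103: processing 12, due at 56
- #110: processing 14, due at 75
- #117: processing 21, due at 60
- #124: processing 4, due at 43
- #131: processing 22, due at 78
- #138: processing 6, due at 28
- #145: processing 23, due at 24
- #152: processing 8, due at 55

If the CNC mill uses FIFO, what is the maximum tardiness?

FIFO (arrival order): #103 #110 #117 #124 #131 #138 #145 #152.
#103: 0→12, due 56, tardiness 0
#110: 12→26, due 75, tardiness 0
#117: 26→47, due 60, tardiness 0
#124: 47→51, due 43, tardiness 8
#131: 51→73, due 78, tardiness 0
#138: 73→79, due 28, tardiness 51
#145: 79→102, due 24, tardiness 78
#152: 102→110, due 55, tardiness 55
Maximum = 78.

78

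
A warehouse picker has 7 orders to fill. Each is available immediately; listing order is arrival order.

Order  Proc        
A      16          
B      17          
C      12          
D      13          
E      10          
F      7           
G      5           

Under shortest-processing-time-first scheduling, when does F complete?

SPT (increasing processing time): G F E C D A B.
G: 0→5
F: 5→12

12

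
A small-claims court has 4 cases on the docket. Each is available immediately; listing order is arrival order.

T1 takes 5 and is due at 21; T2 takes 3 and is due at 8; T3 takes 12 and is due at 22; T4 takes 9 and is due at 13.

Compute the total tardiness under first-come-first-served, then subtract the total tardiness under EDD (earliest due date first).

9

FIFO (arrival order): T1 T2 T3 T4.
T1: 0→5, due 21, tardiness 0
T2: 5→8, due 8, tardiness 0
T3: 8→20, due 22, tardiness 0
T4: 20→29, due 13, tardiness 16
Sum = 0+0+0+16 = 16.
EDD (increasing due date): T2 T4 T1 T3.
T2: 0→3, due 8, tardiness 0
T4: 3→12, due 13, tardiness 0
T1: 12→17, due 21, tardiness 0
T3: 17→29, due 22, tardiness 7
Sum = 0+0+0+7 = 7.
Difference = 16 − 7 = 9.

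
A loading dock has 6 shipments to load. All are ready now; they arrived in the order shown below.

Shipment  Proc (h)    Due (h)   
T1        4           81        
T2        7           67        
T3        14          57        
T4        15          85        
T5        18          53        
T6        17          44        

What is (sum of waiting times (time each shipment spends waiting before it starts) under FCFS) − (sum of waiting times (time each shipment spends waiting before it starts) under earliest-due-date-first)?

FIFO (arrival order): T1 T2 T3 T4 T5 T6.
T1: waits 0, runs 0→4
T2: waits 4, runs 4→11
T3: waits 11, runs 11→25
T4: waits 25, runs 25→40
T5: waits 40, runs 40→58
T6: waits 58, runs 58→75
Sum = 0+4+11+25+40+58 = 138.
EDD (increasing due date): T6 T5 T3 T2 T1 T4.
T6: waits 0, runs 0→17
T5: waits 17, runs 17→35
T3: waits 35, runs 35→49
T2: waits 49, runs 49→56
T1: waits 56, runs 56→60
T4: waits 60, runs 60→75
Sum = 0+17+35+49+56+60 = 217.
Difference = 138 − 217 = -79.

-79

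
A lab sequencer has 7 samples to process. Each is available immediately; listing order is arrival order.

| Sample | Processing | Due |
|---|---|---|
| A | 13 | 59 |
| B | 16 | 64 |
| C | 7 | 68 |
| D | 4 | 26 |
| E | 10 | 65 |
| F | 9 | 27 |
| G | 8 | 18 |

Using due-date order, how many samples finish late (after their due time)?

0

EDD (increasing due date): G D F A B E C.
G: 0→8, due 18, tardiness 0
D: 8→12, due 26, tardiness 0
F: 12→21, due 27, tardiness 0
A: 21→34, due 59, tardiness 0
B: 34→50, due 64, tardiness 0
E: 50→60, due 65, tardiness 0
C: 60→67, due 68, tardiness 0
Late samples: 0.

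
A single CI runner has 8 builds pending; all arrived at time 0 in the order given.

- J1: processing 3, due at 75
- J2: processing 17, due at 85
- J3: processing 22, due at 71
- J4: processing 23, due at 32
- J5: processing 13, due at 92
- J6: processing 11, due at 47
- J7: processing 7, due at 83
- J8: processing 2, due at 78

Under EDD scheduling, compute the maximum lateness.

6

EDD (increasing due date): J4 J6 J3 J1 J8 J7 J2 J5.
J4: 0→23, due 32, lateness -9
J6: 23→34, due 47, lateness -13
J3: 34→56, due 71, lateness -15
J1: 56→59, due 75, lateness -16
J8: 59→61, due 78, lateness -17
J7: 61→68, due 83, lateness -15
J2: 68→85, due 85, lateness 0
J5: 85→98, due 92, lateness 6
Maximum = 6.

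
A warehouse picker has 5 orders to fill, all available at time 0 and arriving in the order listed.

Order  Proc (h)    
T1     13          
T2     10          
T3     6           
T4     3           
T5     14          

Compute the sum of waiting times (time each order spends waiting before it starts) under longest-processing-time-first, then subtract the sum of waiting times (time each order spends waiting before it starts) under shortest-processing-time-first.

58

LPT (decreasing processing time): T5 T1 T2 T3 T4.
T5: waits 0, runs 0→14
T1: waits 14, runs 14→27
T2: waits 27, runs 27→37
T3: waits 37, runs 37→43
T4: waits 43, runs 43→46
Sum = 0+14+27+37+43 = 121.
SPT (increasing processing time): T4 T3 T2 T1 T5.
T4: waits 0, runs 0→3
T3: waits 3, runs 3→9
T2: waits 9, runs 9→19
T1: waits 19, runs 19→32
T5: waits 32, runs 32→46
Sum = 0+3+9+19+32 = 63.
Difference = 121 − 63 = 58.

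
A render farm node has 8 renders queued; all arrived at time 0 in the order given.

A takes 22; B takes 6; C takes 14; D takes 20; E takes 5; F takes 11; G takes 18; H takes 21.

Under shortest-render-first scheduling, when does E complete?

SPT (increasing processing time): E B F C G D H A.
E: 0→5

5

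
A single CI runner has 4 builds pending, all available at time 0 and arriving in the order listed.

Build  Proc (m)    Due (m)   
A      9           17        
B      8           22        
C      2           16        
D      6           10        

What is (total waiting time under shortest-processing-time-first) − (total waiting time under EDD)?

SPT (increasing processing time): C D B A.
C: waits 0, runs 0→2
D: waits 2, runs 2→8
B: waits 8, runs 8→16
A: waits 16, runs 16→25
Sum = 0+2+8+16 = 26.
EDD (increasing due date): D C A B.
D: waits 0, runs 0→6
C: waits 6, runs 6→8
A: waits 8, runs 8→17
B: waits 17, runs 17→25
Sum = 0+6+8+17 = 31.
Difference = 26 − 31 = -5.

-5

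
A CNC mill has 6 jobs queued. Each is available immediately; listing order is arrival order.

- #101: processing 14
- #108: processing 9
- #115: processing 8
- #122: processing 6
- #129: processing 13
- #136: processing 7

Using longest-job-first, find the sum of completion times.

229

LPT (decreasing processing time): #101 #129 #108 #115 #136 #122.
#101: 0→14
#129: 14→27
#108: 27→36
#115: 36→44
#136: 44→51
#122: 51→57
Sum = 14+27+36+44+51+57 = 229.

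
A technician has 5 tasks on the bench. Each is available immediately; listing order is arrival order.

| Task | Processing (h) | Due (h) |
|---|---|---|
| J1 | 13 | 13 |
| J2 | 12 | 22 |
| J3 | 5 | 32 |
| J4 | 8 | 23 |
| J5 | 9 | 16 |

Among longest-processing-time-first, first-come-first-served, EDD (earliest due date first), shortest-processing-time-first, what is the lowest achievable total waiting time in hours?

74

LPT (decreasing processing time): J1 J2 J5 J4 J3.
J1: waits 0, runs 0→13
J2: waits 13, runs 13→25
J5: waits 25, runs 25→34
J4: waits 34, runs 34→42
J3: waits 42, runs 42→47
Sum = 0+13+25+34+42 = 114.
FIFO (arrival order): J1 J2 J3 J4 J5.
J1: waits 0, runs 0→13
J2: waits 13, runs 13→25
J3: waits 25, runs 25→30
J4: waits 30, runs 30→38
J5: waits 38, runs 38→47
Sum = 0+13+25+30+38 = 106.
EDD (increasing due date): J1 J5 J2 J4 J3.
J1: waits 0, runs 0→13
J5: waits 13, runs 13→22
J2: waits 22, runs 22→34
J4: waits 34, runs 34→42
J3: waits 42, runs 42→47
Sum = 0+13+22+34+42 = 111.
SPT (increasing processing time): J3 J4 J5 J2 J1.
J3: waits 0, runs 0→5
J4: waits 5, runs 5→13
J5: waits 13, runs 13→22
J2: waits 22, runs 22→34
J1: waits 34, runs 34→47
Sum = 0+5+13+22+34 = 74.
LPT 114, FIFO 106, EDD 111, SPT 74 → minimum 74.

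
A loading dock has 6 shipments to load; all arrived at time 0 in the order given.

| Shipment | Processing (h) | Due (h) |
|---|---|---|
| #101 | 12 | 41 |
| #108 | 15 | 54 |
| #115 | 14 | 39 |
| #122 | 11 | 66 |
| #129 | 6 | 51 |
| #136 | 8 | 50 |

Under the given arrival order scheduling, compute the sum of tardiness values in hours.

FIFO (arrival order): #101 #108 #115 #122 #129 #136.
#101: 0→12, due 41, tardiness 0
#108: 12→27, due 54, tardiness 0
#115: 27→41, due 39, tardiness 2
#122: 41→52, due 66, tardiness 0
#129: 52→58, due 51, tardiness 7
#136: 58→66, due 50, tardiness 16
Sum = 0+0+2+0+7+16 = 25.

25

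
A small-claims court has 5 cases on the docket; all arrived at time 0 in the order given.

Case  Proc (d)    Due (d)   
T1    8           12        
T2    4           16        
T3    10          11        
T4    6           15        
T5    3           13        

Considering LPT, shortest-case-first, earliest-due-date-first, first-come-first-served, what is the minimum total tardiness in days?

LPT (decreasing processing time): T3 T1 T4 T2 T5.
T3: 0→10, due 11, tardiness 0
T1: 10→18, due 12, tardiness 6
T4: 18→24, due 15, tardiness 9
T2: 24→28, due 16, tardiness 12
T5: 28→31, due 13, tardiness 18
Sum = 0+6+9+12+18 = 45.
SPT (increasing processing time): T5 T2 T4 T1 T3.
T5: 0→3, due 13, tardiness 0
T2: 3→7, due 16, tardiness 0
T4: 7→13, due 15, tardiness 0
T1: 13→21, due 12, tardiness 9
T3: 21→31, due 11, tardiness 20
Sum = 0+0+0+9+20 = 29.
EDD (increasing due date): T3 T1 T5 T4 T2.
T3: 0→10, due 11, tardiness 0
T1: 10→18, due 12, tardiness 6
T5: 18→21, due 13, tardiness 8
T4: 21→27, due 15, tardiness 12
T2: 27→31, due 16, tardiness 15
Sum = 0+6+8+12+15 = 41.
FIFO (arrival order): T1 T2 T3 T4 T5.
T1: 0→8, due 12, tardiness 0
T2: 8→12, due 16, tardiness 0
T3: 12→22, due 11, tardiness 11
T4: 22→28, due 15, tardiness 13
T5: 28→31, due 13, tardiness 18
Sum = 0+0+11+13+18 = 42.
LPT 45, SPT 29, EDD 41, FIFO 42 → minimum 29.

29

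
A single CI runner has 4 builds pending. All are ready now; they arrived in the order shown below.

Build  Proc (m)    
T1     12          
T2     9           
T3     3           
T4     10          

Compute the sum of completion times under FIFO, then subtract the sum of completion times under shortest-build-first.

20

FIFO (arrival order): T1 T2 T3 T4.
T1: 0→12
T2: 12→21
T3: 21→24
T4: 24→34
Sum = 12+21+24+34 = 91.
SPT (increasing processing time): T3 T2 T4 T1.
T3: 0→3
T2: 3→12
T4: 12→22
T1: 22→34
Sum = 3+12+22+34 = 71.
Difference = 91 − 71 = 20.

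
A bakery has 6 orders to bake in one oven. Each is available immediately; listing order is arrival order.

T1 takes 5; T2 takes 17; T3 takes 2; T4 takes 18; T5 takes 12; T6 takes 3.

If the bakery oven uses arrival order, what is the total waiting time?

147

FIFO (arrival order): T1 T2 T3 T4 T5 T6.
T1: waits 0, runs 0→5
T2: waits 5, runs 5→22
T3: waits 22, runs 22→24
T4: waits 24, runs 24→42
T5: waits 42, runs 42→54
T6: waits 54, runs 54→57
Sum = 0+5+22+24+42+54 = 147.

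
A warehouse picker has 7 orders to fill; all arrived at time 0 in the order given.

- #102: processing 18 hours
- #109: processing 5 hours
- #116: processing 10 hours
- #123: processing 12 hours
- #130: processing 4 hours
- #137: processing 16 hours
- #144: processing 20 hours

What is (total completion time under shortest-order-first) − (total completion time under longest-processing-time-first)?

SPT (increasing processing time): #130 #109 #116 #123 #137 #102 #144.
#130: 0→4
#109: 4→9
#116: 9→19
#123: 19→31
#137: 31→47
#102: 47→65
#144: 65→85
Sum = 4+9+19+31+47+65+85 = 260.
LPT (decreasing processing time): #144 #102 #137 #123 #116 #109 #130.
#144: 0→20
#102: 20→38
#137: 38→54
#123: 54→66
#116: 66→76
#109: 76→81
#130: 81→85
Sum = 20+38+54+66+76+81+85 = 420.
Difference = 260 − 420 = -160.

-160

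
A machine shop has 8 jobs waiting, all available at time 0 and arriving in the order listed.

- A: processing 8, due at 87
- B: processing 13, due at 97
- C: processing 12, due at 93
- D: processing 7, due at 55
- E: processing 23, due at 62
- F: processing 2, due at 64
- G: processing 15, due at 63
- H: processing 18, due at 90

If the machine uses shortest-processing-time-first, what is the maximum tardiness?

36

SPT (increasing processing time): F D A C B G H E.
F: 0→2, due 64, tardiness 0
D: 2→9, due 55, tardiness 0
A: 9→17, due 87, tardiness 0
C: 17→29, due 93, tardiness 0
B: 29→42, due 97, tardiness 0
G: 42→57, due 63, tardiness 0
H: 57→75, due 90, tardiness 0
E: 75→98, due 62, tardiness 36
Maximum = 36.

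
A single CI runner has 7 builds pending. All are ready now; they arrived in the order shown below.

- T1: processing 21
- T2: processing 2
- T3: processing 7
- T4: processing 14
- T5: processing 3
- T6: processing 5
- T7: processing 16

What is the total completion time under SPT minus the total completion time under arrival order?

SPT (increasing processing time): T2 T5 T6 T3 T4 T7 T1.
T2: 0→2
T5: 2→5
T6: 5→10
T3: 10→17
T4: 17→31
T7: 31→47
T1: 47→68
Sum = 2+5+10+17+31+47+68 = 180.
FIFO (arrival order): T1 T2 T3 T4 T5 T6 T7.
T1: 0→21
T2: 21→23
T3: 23→30
T4: 30→44
T5: 44→47
T6: 47→52
T7: 52→68
Sum = 21+23+30+44+47+52+68 = 285.
Difference = 180 − 285 = -105.

-105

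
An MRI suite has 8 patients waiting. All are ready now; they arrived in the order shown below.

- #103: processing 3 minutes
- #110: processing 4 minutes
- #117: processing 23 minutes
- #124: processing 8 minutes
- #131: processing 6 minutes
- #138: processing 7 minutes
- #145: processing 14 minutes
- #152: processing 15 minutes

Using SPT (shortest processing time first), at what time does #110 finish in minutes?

SPT (increasing processing time): #103 #110 #131 #138 #124 #145 #152 #117.
#103: 0→3
#110: 3→7

7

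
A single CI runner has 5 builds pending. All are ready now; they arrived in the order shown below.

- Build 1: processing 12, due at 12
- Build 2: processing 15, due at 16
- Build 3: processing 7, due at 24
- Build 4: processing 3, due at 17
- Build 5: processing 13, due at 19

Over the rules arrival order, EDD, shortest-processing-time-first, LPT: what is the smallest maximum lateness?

FIFO (arrival order): Build 1 Build 2 Build 3 Build 4 Build 5.
Build 1: 0→12, due 12, lateness 0
Build 2: 12→27, due 16, lateness 11
Build 3: 27→34, due 24, lateness 10
Build 4: 34→37, due 17, lateness 20
Build 5: 37→50, due 19, lateness 31
Maximum = 31.
EDD (increasing due date): Build 1 Build 2 Build 4 Build 5 Build 3.
Build 1: 0→12, due 12, lateness 0
Build 2: 12→27, due 16, lateness 11
Build 4: 27→30, due 17, lateness 13
Build 5: 30→43, due 19, lateness 24
Build 3: 43→50, due 24, lateness 26
Maximum = 26.
SPT (increasing processing time): Build 4 Build 3 Build 1 Build 5 Build 2.
Build 4: 0→3, due 17, lateness -14
Build 3: 3→10, due 24, lateness -14
Build 1: 10→22, due 12, lateness 10
Build 5: 22→35, due 19, lateness 16
Build 2: 35→50, due 16, lateness 34
Maximum = 34.
LPT (decreasing processing time): Build 2 Build 5 Build 1 Build 3 Build 4.
Build 2: 0→15, due 16, lateness -1
Build 5: 15→28, due 19, lateness 9
Build 1: 28→40, due 12, lateness 28
Build 3: 40→47, due 24, lateness 23
Build 4: 47→50, due 17, lateness 33
Maximum = 33.
FIFO 31, EDD 26, SPT 34, LPT 33 → minimum 26.

26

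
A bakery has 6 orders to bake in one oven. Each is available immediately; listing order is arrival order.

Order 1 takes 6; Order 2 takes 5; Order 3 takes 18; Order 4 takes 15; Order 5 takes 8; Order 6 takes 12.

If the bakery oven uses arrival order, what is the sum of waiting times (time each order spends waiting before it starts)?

142

FIFO (arrival order): Order 1 Order 2 Order 3 Order 4 Order 5 Order 6.
Order 1: waits 0, runs 0→6
Order 2: waits 6, runs 6→11
Order 3: waits 11, runs 11→29
Order 4: waits 29, runs 29→44
Order 5: waits 44, runs 44→52
Order 6: waits 52, runs 52→64
Sum = 0+6+11+29+44+52 = 142.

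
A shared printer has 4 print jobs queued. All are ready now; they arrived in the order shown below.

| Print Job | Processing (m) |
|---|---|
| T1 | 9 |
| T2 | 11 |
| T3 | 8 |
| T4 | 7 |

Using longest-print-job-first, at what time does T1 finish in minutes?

LPT (decreasing processing time): T2 T1 T3 T4.
T2: 0→11
T1: 11→20

20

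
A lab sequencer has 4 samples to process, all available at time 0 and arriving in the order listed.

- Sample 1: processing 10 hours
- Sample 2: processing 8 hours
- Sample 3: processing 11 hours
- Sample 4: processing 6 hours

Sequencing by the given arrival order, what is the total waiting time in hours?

FIFO (arrival order): Sample 1 Sample 2 Sample 3 Sample 4.
Sample 1: waits 0, runs 0→10
Sample 2: waits 10, runs 10→18
Sample 3: waits 18, runs 18→29
Sample 4: waits 29, runs 29→35
Sum = 0+10+18+29 = 57.

57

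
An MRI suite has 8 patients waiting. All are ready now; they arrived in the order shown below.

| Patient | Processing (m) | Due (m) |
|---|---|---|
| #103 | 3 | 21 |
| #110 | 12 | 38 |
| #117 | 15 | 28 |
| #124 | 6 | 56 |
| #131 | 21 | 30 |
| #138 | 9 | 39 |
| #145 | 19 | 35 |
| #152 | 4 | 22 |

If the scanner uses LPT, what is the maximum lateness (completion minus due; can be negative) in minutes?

68

LPT (decreasing processing time): #131 #145 #117 #110 #138 #124 #152 #103.
#131: 0→21, due 30, lateness -9
#145: 21→40, due 35, lateness 5
#117: 40→55, due 28, lateness 27
#110: 55→67, due 38, lateness 29
#138: 67→76, due 39, lateness 37
#124: 76→82, due 56, lateness 26
#152: 82→86, due 22, lateness 64
#103: 86→89, due 21, lateness 68
Maximum = 68.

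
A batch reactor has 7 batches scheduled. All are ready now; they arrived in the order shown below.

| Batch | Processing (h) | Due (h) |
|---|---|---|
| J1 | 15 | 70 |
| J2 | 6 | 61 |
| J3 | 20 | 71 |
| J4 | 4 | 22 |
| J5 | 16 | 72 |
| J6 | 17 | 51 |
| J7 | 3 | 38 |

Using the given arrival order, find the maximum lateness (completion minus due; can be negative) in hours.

FIFO (arrival order): J1 J2 J3 J4 J5 J6 J7.
J1: 0→15, due 70, lateness -55
J2: 15→21, due 61, lateness -40
J3: 21→41, due 71, lateness -30
J4: 41→45, due 22, lateness 23
J5: 45→61, due 72, lateness -11
J6: 61→78, due 51, lateness 27
J7: 78→81, due 38, lateness 43
Maximum = 43.

43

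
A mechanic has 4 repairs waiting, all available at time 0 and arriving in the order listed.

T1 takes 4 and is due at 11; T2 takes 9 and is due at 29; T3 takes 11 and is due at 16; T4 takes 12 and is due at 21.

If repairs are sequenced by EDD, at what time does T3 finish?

15

EDD (increasing due date): T1 T3 T4 T2.
T1: 0→4
T3: 4→15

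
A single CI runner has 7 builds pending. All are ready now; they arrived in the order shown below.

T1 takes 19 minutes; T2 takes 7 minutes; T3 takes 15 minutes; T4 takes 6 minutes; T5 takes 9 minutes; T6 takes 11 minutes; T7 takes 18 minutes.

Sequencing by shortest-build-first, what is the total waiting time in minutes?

188

SPT (increasing processing time): T4 T2 T5 T6 T3 T7 T1.
T4: waits 0, runs 0→6
T2: waits 6, runs 6→13
T5: waits 13, runs 13→22
T6: waits 22, runs 22→33
T3: waits 33, runs 33→48
T7: waits 48, runs 48→66
T1: waits 66, runs 66→85
Sum = 0+6+13+22+33+48+66 = 188.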